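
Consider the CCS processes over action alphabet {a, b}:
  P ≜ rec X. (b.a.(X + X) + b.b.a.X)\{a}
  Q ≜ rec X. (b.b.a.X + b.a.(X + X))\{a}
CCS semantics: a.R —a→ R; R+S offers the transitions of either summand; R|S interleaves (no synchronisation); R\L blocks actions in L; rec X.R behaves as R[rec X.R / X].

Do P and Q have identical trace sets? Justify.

YES

Reachable graph of P (4 states):
  m0 = rec X. (b.a.(X + X) + b.b.a.X)\{a} | —b→ m1, —b→ m2
  m1 = (a.((rec X. (b.a.(X + X) + b.b.a.X)\{a}) + (rec X. (b.a.(X + X) + b.b.a.X)\{a})))\{a} | (no moves)
  m2 = (b.a.(rec X. (b.a.(X + X) + b.b.a.X)\{a}))\{a} | —b→ m3
  m3 = (a.(rec X. (b.a.(X + X) + b.b.a.X)\{a}))\{a} | (no moves)
Reachable graph of Q (4 states):
  n0 = rec X. (b.b.a.X + b.a.(X + X))\{a} | —b→ n1, —b→ n2
  n1 = (a.((rec X. (b.b.a.X + b.a.(X + X))\{a}) + (rec X. (b.b.a.X + b.a.(X + X))\{a})))\{a} | (no moves)
  n2 = (b.a.(rec X. (b.b.a.X + b.a.(X + X))\{a}))\{a} | —b→ n3
  n3 = (a.(rec X. (b.b.a.X + b.a.(X + X))\{a}))\{a} | (no moves)
Partition-refinement fixed point:
  B0 = {m0, n0}
  B1 = {m2, n2}
  B2 = {m1, m3, n1, n3}
m0 ∈ B0, n0 ∈ B0 → same block
Bisimilar ⇒ trace-equivalent.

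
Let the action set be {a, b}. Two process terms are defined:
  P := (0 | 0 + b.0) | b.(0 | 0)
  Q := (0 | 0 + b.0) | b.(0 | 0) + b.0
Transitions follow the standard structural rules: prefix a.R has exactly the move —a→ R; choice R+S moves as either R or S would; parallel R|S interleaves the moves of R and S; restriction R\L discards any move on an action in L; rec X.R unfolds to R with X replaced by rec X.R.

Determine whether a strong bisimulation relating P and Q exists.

P ≁ Q

LTS(P): 4 reachable states
  s0 = (0 | 0 + b.0) | b.(0 | 0) has moves ··b··> s1, ··b··> s2
  s1 = (0 | 0 + b.0) | (0 | 0) has moves ··b··> s3
  s2 = 0 | b.(0 | 0) has moves ··b··> s3
  s3 = 0 | (0 | 0) has moves ·
LTS(Q): 5 reachable states
  t0 = (0 | 0 + b.0) | b.(0 | 0) + b.0 has moves ··b··> t1, ··b··> t2, ··b··> t3
  t1 = (0 | 0 + b.0) | (0 | 0) has moves ··b··> t4
  t2 = 0 has moves ·
  t3 = 0 | b.(0 | 0) has moves ··b··> t4
  t4 = 0 | (0 | 0) has moves ·
Partition-refinement fixed point:
  B0 = {s0}
  B1 = {s1, s2, t1, t3}
  B2 = {s3, t2, t4}
  B3 = {t0}
s0 ∈ B0, t0 ∈ B3 → different blocks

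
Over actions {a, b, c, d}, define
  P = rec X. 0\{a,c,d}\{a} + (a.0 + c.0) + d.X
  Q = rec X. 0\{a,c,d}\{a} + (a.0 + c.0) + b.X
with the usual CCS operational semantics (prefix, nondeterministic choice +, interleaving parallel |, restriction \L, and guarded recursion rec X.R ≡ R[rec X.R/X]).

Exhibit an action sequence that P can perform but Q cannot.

d

LTS(P): 2 reachable states
  p0 = rec X. 0\{a,c,d}\{a} + (a.0 + c.0) + d.X :: -a-> p1, -c-> p1, -d-> p0
  p1 = 0 :: ∅
LTS(Q): 2 reachable states
  q0 = rec X. 0\{a,c,d}\{a} + (a.0 + c.0) + b.X :: -a-> q1, -b-> q0, -c-> q1
  q1 = 0 :: ∅
Run σ = ⟨d⟩ on P: start {p0}
  [1] d ⇒ {p0}
  P completes σ.
Run σ = ⟨d⟩ on Q: start {q0}
  [1] d ⇒ ∅  — Q cannot continue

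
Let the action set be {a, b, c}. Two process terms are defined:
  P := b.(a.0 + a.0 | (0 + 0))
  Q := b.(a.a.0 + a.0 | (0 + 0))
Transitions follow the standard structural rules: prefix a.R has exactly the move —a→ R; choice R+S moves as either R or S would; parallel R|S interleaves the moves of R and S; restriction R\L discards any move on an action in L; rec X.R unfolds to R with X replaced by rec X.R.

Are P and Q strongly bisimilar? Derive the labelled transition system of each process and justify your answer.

LTS(P): 4 reachable states
  s0 = b.(a.0 + a.0 | (0 + 0)) has moves —b→ s1
  s1 = a.0 + a.0 | (0 + 0) has moves —a→ s2, —a→ s3
  s2 = 0 has moves ∅
  s3 = 0 | (0 + 0) has moves ∅
LTS(Q): 5 reachable states
  t0 = b.(a.a.0 + a.0 | (0 + 0)) has moves —b→ t1
  t1 = a.a.0 + a.0 | (0 + 0) has moves —a→ t2, —a→ t3
  t2 = 0 | (0 + 0) has moves ∅
  t3 = a.0 has moves —a→ t4
  t4 = 0 has moves ∅
Coarsest stable partition (strong bisimilarity classes):
  B0 = {s0}
  B1 = {s1, t3}
  B2 = {s2, s3, t2, t4}
  B3 = {t0}
  B4 = {t1}
s0 ∈ B0, t0 ∈ B3 → different blocks

P ≁ Q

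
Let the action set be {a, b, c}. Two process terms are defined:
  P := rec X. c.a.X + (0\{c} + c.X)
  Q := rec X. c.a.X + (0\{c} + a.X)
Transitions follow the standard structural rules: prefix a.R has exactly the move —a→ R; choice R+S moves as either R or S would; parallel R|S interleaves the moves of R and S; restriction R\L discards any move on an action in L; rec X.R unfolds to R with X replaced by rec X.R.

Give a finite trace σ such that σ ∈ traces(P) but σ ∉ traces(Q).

cc

Reachable graph of P (2 states):
  m0 = rec X. c.a.X + (0\{c} + c.X) | =c=> m0, =c=> m1
  m1 = a.(rec X. c.a.X + (0\{c} + c.X)) | =a=> m0
Reachable graph of Q (2 states):
  n0 = rec X. c.a.X + (0\{c} + a.X) | =a=> n0, =c=> n1
  n1 = a.(rec X. c.a.X + (0\{c} + a.X)) | =a=> n0
Executing cc from P (initial set {m0}):
  step 1 (c): {m0, m1}
  step 2 (c): {m0, m1}
  ✓ P
Executing cc from Q (initial set {n0}):
  step 1 (c): {n1}
  step 2 (c): no successor for Q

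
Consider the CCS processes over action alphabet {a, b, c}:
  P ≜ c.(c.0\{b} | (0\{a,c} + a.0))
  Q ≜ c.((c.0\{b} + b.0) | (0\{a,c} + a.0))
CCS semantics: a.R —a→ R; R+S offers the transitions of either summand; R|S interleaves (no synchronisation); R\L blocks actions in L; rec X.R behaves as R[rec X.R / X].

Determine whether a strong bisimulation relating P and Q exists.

P's transition system — 5 states:
  m0 = c.(c.0\{b} | (0\{a,c} + a.0)) | -c-> m1
  m1 = c.0\{b} | (0\{a,c} + a.0) | -a-> m2, -c-> m3
  m2 = c.0\{b} | 0 | -c-> m4
  m3 = 0\{b} | (0\{a,c} + a.0) | -a-> m4
  m4 = 0\{b} | 0 | (no moves)
Q's transition system — 7 states:
  n0 = c.((c.0\{b} + b.0) | (0\{a,c} + a.0)) | -c-> n1
  n1 = (c.0\{b} + b.0) | (0\{a,c} + a.0) | -a-> n2, -b-> n3, -c-> n4
  n2 = (c.0\{b} + b.0) | 0 | -b-> n5, -c-> n6
  n3 = 0 | (0\{a,c} + a.0) | -a-> n5
  n4 = 0\{b} | (0\{a,c} + a.0) | -a-> n6
  n5 = 0 | 0 | (no moves)
  n6 = 0\{b} | 0 | (no moves)
Coarsest stable partition (strong bisimilarity classes):
  B0 = {m0}
  B1 = {m1}
  B2 = {m2}
  B3 = {m4, n5, n6}
  B4 = {m3, n3, n4}
  B5 = {n0}
  B6 = {n1}
  B7 = {n2}
m0 ∈ B0, n0 ∈ B5 → different blocks

not bisimilar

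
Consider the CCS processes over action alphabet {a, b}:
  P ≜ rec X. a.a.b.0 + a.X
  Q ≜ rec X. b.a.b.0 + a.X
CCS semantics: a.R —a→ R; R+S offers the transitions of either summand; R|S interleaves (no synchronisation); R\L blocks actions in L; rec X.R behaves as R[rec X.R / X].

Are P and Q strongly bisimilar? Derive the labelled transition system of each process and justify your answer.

P ≁ Q

P's transition system — 4 states:
  m0 = rec X. a.a.b.0 + a.X → =a=> m0, =a=> m1
  m1 = a.b.0 → =a=> m2
  m2 = b.0 → =b=> m3
  m3 = 0 → ∅
Q's transition system — 4 states:
  n0 = rec X. b.a.b.0 + a.X → =a=> n0, =b=> n1
  n1 = a.b.0 → =a=> n2
  n2 = b.0 → =b=> n3
  n3 = 0 → ∅
Coarsest stable partition (strong bisimilarity classes):
  B0 = {m0}
  B1 = {m1, n1}
  B2 = {m2, n2}
  B3 = {m3, n3}
  B4 = {n0}
m0 ∈ B0, n0 ∈ B4 → different blocks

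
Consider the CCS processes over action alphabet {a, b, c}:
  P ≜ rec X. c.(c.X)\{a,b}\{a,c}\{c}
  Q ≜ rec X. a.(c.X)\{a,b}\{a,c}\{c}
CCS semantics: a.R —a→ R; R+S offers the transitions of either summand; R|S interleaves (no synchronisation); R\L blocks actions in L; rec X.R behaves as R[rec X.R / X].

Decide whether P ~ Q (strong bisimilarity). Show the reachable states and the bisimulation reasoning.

NO

LTS(P): 2 reachable states
  m0 = rec X. c.(c.X)\{a,b}\{a,c}\{c} | —c→ m1
  m1 = (c.(rec X. c.(c.X)\{a,b}\{a,c}\{c}))\{a,b}\{a,c}\{c} | ∅
LTS(Q): 2 reachable states
  n0 = rec X. a.(c.X)\{a,b}\{a,c}\{c} | —a→ n1
  n1 = (c.(rec X. a.(c.X)\{a,b}\{a,c}\{c}))\{a,b}\{a,c}\{c} | ∅
Bisimilarity quotient blocks:
  B0 = {m0}
  B1 = {m1, n1}
  B2 = {n0}
m0 ∈ B0, n0 ∈ B2 → different blocks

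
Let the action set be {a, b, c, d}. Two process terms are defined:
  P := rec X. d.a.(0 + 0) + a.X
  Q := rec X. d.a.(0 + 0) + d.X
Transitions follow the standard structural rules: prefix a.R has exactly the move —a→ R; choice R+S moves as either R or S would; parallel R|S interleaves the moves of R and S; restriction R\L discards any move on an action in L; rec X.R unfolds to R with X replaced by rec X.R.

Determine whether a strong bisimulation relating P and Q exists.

NO

P's transition system — 3 states:
  m0 = rec X. d.a.(0 + 0) + a.X ⊢ —a→ m0, —d→ m1
  m1 = a.(0 + 0) ⊢ —a→ m2
  m2 = 0 + 0 ⊢ ·
Q's transition system — 3 states:
  n0 = rec X. d.a.(0 + 0) + d.X ⊢ —d→ n0, —d→ n1
  n1 = a.(0 + 0) ⊢ —a→ n2
  n2 = 0 + 0 ⊢ ·
Bisimilarity quotient blocks:
  B0 = {m0}
  B1 = {m1, n1}
  B2 = {m2, n2}
  B3 = {n0}
m0 ∈ B0, n0 ∈ B3 → different blocks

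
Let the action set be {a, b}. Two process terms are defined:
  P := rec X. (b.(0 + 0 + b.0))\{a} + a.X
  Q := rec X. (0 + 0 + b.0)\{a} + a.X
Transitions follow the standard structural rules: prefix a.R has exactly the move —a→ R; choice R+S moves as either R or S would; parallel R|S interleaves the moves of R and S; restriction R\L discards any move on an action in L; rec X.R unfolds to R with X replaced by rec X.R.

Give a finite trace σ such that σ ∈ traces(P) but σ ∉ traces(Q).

bb

P's transition system — 3 states:
  u0 = rec X. (b.(0 + 0 + b.0))\{a} + a.X ⊢ ··a··> u0, ··b··> u1
  u1 = (0 + 0 + b.0)\{a} ⊢ ··b··> u2
  u2 = 0\{a} ⊢ (no moves)
Q's transition system — 2 states:
  v0 = rec X. (0 + 0 + b.0)\{a} + a.X ⊢ ··a··> v0, ··b··> v1
  v1 = 0\{a} ⊢ (no moves)
Trace ⟨bb⟩ through P, begin at {u0}:
  after b @ step 1: {u1}
  after b @ step 2: {u2}
  — P admits the full trace.
Trace ⟨bb⟩ through Q, begin at {v0}:
  after b @ step 1: {v1}
  after b @ step 2: ∅  — Q cannot continue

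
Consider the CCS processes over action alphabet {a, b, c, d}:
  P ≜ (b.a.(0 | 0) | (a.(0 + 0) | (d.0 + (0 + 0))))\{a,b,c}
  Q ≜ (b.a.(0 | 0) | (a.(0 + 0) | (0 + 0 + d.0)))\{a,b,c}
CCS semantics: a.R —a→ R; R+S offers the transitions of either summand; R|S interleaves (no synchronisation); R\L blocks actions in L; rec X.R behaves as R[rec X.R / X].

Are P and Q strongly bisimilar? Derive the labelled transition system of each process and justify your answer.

YES

LTS(P): 2 reachable states
  p0 = (b.a.(0 | 0) | (a.(0 + 0) | (d.0 + (0 + 0))))\{a,b,c} | -d-> p1
  p1 = (b.a.(0 | 0) | (a.(0 + 0) | 0))\{a,b,c} | (no moves)
LTS(Q): 2 reachable states
  q0 = (b.a.(0 | 0) | (a.(0 + 0) | (0 + 0 + d.0)))\{a,b,c} | -d-> q1
  q1 = (b.a.(0 | 0) | (a.(0 + 0) | 0))\{a,b,c} | (no moves)
Coarsest stable partition (strong bisimilarity classes):
  B0 = {p0, q0}
  B1 = {p1, q1}
p0 ∈ B0, q0 ∈ B0 → same block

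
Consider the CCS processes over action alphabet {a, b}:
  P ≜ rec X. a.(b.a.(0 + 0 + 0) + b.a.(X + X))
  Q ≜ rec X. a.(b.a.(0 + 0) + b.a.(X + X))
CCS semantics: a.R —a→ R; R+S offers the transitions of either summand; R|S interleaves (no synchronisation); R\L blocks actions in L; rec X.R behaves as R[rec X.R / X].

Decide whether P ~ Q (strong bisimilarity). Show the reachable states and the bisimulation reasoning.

P ~ Q

Reachable graph of P (6 states):
  u0 = rec X. a.(b.a.(0 + 0 + 0) + b.a.(X + X)) :: --a--▸ u1
  u1 = b.a.(0 + 0 + 0) + b.a.((rec X. a.(b.a.(0 + 0 + 0) + b.a.(X + X))) + (rec X. a.(b.a.(0 + 0 + 0) + b.a.(X + X)))) :: --b--▸ u2, --b--▸ u3
  u2 = a.((rec X. a.(b.a.(0 + 0 + 0) + b.a.(X + X))) + (rec X. a.(b.a.(0 + 0 + 0) + b.a.(X + X)))) :: --a--▸ u4
  u3 = a.(0 + 0 + 0) :: --a--▸ u5
  u4 = (rec X. a.(b.a.(0 + 0 + 0) + b.a.(X + X))) + (rec X. a.(b.a.(0 + 0 + 0) + b.a.(X + X))) :: --a--▸ u1
  u5 = 0 + 0 + 0 :: ·
Reachable graph of Q (6 states):
  v0 = rec X. a.(b.a.(0 + 0) + b.a.(X + X)) :: --a--▸ v1
  v1 = b.a.(0 + 0) + b.a.((rec X. a.(b.a.(0 + 0) + b.a.(X + X))) + (rec X. a.(b.a.(0 + 0) + b.a.(X + X)))) :: --b--▸ v2, --b--▸ v3
  v2 = a.((rec X. a.(b.a.(0 + 0) + b.a.(X + X))) + (rec X. a.(b.a.(0 + 0) + b.a.(X + X)))) :: --a--▸ v4
  v3 = a.(0 + 0) :: --a--▸ v5
  v4 = (rec X. a.(b.a.(0 + 0) + b.a.(X + X))) + (rec X. a.(b.a.(0 + 0) + b.a.(X + X))) :: --a--▸ v1
  v5 = 0 + 0 :: ·
Bisimilarity quotient blocks:
  B0 = {u0, u4, v0, v4}
  B1 = {u1, v1}
  B2 = {u3, v3}
  B3 = {u5, v5}
  B4 = {u2, v2}
u0 ∈ B0, v0 ∈ B0 → same block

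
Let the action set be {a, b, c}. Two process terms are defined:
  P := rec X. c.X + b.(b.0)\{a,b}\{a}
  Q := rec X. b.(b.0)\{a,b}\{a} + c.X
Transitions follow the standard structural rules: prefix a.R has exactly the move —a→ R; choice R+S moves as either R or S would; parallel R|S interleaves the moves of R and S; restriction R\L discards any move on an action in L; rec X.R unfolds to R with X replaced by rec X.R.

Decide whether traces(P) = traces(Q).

P's transition system — 2 states:
  m0 = rec X. c.X + b.(b.0)\{a,b}\{a} ⊢ =b=> m1, =c=> m0
  m1 = (b.0)\{a,b}\{a} ⊢ ·
Q's transition system — 2 states:
  n0 = rec X. b.(b.0)\{a,b}\{a} + c.X ⊢ =b=> n1, =c=> n0
  n1 = (b.0)\{a,b}\{a} ⊢ ·
Bisimilarity quotient blocks:
  B0 = {m0, n0}
  B1 = {m1, n1}
m0 ∈ B0, n0 ∈ B0 → same block
Bisimilar ⇒ trace-equivalent.

trace-equivalent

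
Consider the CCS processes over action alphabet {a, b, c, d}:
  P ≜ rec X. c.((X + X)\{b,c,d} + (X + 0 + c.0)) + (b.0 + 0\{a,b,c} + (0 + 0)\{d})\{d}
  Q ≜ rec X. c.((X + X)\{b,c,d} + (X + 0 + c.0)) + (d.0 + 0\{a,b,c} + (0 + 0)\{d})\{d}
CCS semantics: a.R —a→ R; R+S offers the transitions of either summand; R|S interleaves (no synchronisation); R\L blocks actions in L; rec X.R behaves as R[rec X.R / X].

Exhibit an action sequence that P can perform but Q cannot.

LTS(P): 4 reachable states
  m0 = rec X. c.((X + X)\{b,c,d} + (X + 0 + c.0)) + (b.0 + 0\{a,b,c} + (0 + 0)\{d})\{d} has moves --b--▸ m1, --c--▸ m2
  m1 = 0\{d} has moves deadlocked
  m2 = ((rec X. c.((X + X)\{b,c,d} + (X + 0 + c.0)) + (b.0 + 0\{a,b,c} + (0 + 0)\{d})\{d}) + (rec X. c.((X + X)\{b,c,d} + (X + 0 + c.0)) + (b.0 + 0\{a,b,c} + (0 + 0)\{d})\{d}))\{b,c,d} + ((rec X. c.((X + X)\{b,c,d} + (X + 0 + c.0)) + (b.0 + 0\{a,b,c} + (0 + 0)\{d})\{d}) + 0 + c.0) has moves --b--▸ m1, --c--▸ m2, --c--▸ m3
  m3 = 0 has moves deadlocked
LTS(Q): 3 reachable states
  n0 = rec X. c.((X + X)\{b,c,d} + (X + 0 + c.0)) + (d.0 + 0\{a,b,c} + (0 + 0)\{d})\{d} has moves --c--▸ n1
  n1 = ((rec X. c.((X + X)\{b,c,d} + (X + 0 + c.0)) + (d.0 + 0\{a,b,c} + (0 + 0)\{d})\{d}) + (rec X. c.((X + X)\{b,c,d} + (X + 0 + c.0)) + (d.0 + 0\{a,b,c} + (0 + 0)\{d})\{d}))\{b,c,d} + ((rec X. c.((X + X)\{b,c,d} + (X + 0 + c.0)) + (d.0 + 0\{a,b,c} + (0 + 0)\{d})\{d}) + 0 + c.0) has moves --c--▸ n1, --c--▸ n2
  n2 = 0 has moves deadlocked
Trace ⟨b⟩ through P, begin at {m0}:
  [1] b ⇒ {m1}
  ✓ P
Trace ⟨b⟩ through Q, begin at {n0}:
  [1] b ⇒ ∅ (Q stuck)

b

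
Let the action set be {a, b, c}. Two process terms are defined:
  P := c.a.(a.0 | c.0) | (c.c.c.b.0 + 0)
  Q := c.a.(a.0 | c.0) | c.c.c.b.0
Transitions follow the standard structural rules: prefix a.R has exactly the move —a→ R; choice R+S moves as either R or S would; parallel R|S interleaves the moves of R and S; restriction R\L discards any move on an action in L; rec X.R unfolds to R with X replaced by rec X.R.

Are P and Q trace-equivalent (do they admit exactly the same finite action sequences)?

traces(P) = traces(Q)

P's transition system — 30 states:
  u0 = c.a.(a.0 | c.0) | (c.c.c.b.0 + 0) has moves --c--▸ u1, --c--▸ u2
  u1 = a.(a.0 | c.0) | (c.c.c.b.0 + 0) has moves --a--▸ u3, --c--▸ u4
  u2 = c.a.(a.0 | c.0) | c.c.b.0 has moves --c--▸ u4, --c--▸ u5
  u3 = a.0 | c.0 | (c.c.c.b.0 + 0) has moves --a--▸ u6, --c--▸ u7, --c--▸ u8
  u4 = a.(a.0 | c.0) | c.c.b.0 has moves --a--▸ u8, --c--▸ u9
  u5 = c.a.(a.0 | c.0) | c.b.0 has moves --c--▸ u10, --c--▸ u9
  u6 = 0 | c.0 | (c.c.c.b.0 + 0) has moves --c--▸ u11, --c--▸ u12
  u7 = a.0 | 0 | (c.c.c.b.0 + 0) has moves --a--▸ u11, --c--▸ u13
  u8 = a.0 | c.0 | c.c.b.0 has moves --a--▸ u12, --c--▸ u13, --c--▸ u14
  u9 = a.(a.0 | c.0) | c.b.0 has moves --a--▸ u14, --c--▸ u15
  u10 = c.a.(a.0 | c.0) | b.0 has moves --b--▸ u16, --c--▸ u15
  u11 = 0 | 0 | (c.c.c.b.0 + 0) has moves --c--▸ u17
  u12 = 0 | c.0 | c.c.b.0 has moves --c--▸ u17, --c--▸ u18
  u13 = a.0 | 0 | c.c.b.0 has moves --a--▸ u17, --c--▸ u19
  u14 = a.0 | c.0 | c.b.0 has moves --a--▸ u18, --c--▸ u19, --c--▸ u20
  u15 = a.(a.0 | c.0) | b.0 has moves --a--▸ u20, --b--▸ u21
  u16 = c.a.(a.0 | c.0) | 0 has moves --c--▸ u21
  u17 = 0 | 0 | c.c.b.0 has moves --c--▸ u22
  u18 = 0 | c.0 | c.b.0 has moves --c--▸ u22, --c--▸ u23
  u19 = a.0 | 0 | c.b.0 has moves --a--▸ u22, --c--▸ u24
  u20 = a.0 | c.0 | b.0 has moves --a--▸ u23, --b--▸ u25, --c--▸ u24
  u21 = a.(a.0 | c.0) | 0 has moves --a--▸ u25
  u22 = 0 | 0 | c.b.0 has moves --c--▸ u26
  u23 = 0 | c.0 | b.0 has moves --b--▸ u27, --c--▸ u26
  u24 = a.0 | 0 | b.0 has moves --a--▸ u26, --b--▸ u28
  u25 = a.0 | c.0 | 0 has moves --a--▸ u27, --c--▸ u28
  u26 = 0 | 0 | b.0 has moves --b--▸ u29
  u27 = 0 | c.0 | 0 has moves --c--▸ u29
  u28 = a.0 | 0 | 0 has moves --a--▸ u29
  u29 = 0 | 0 | 0 has moves stopped
Q's transition system — 30 states:
  v0 = c.a.(a.0 | c.0) | c.c.c.b.0 has moves --c--▸ v1, --c--▸ v2
  v1 = a.(a.0 | c.0) | c.c.c.b.0 has moves --a--▸ v3, --c--▸ v4
  v2 = c.a.(a.0 | c.0) | c.c.b.0 has moves --c--▸ v4, --c--▸ v5
  v3 = a.0 | c.0 | c.c.c.b.0 has moves --a--▸ v6, --c--▸ v7, --c--▸ v8
  v4 = a.(a.0 | c.0) | c.c.b.0 has moves --a--▸ v8, --c--▸ v9
  v5 = c.a.(a.0 | c.0) | c.b.0 has moves --c--▸ v10, --c--▸ v9
  v6 = 0 | c.0 | c.c.c.b.0 has moves --c--▸ v11, --c--▸ v12
  v7 = a.0 | 0 | c.c.c.b.0 has moves --a--▸ v11, --c--▸ v13
  v8 = a.0 | c.0 | c.c.b.0 has moves --a--▸ v12, --c--▸ v13, --c--▸ v14
  v9 = a.(a.0 | c.0) | c.b.0 has moves --a--▸ v14, --c--▸ v15
  v10 = c.a.(a.0 | c.0) | b.0 has moves --b--▸ v16, --c--▸ v15
  v11 = 0 | 0 | c.c.c.b.0 has moves --c--▸ v17
  v12 = 0 | c.0 | c.c.b.0 has moves --c--▸ v17, --c--▸ v18
  v13 = a.0 | 0 | c.c.b.0 has moves --a--▸ v17, --c--▸ v19
  v14 = a.0 | c.0 | c.b.0 has moves --a--▸ v18, --c--▸ v19, --c--▸ v20
  v15 = a.(a.0 | c.0) | b.0 has moves --a--▸ v20, --b--▸ v21
  v16 = c.a.(a.0 | c.0) | 0 has moves --c--▸ v21
  v17 = 0 | 0 | c.c.b.0 has moves --c--▸ v22
  v18 = 0 | c.0 | c.b.0 has moves --c--▸ v22, --c--▸ v23
  v19 = a.0 | 0 | c.b.0 has moves --a--▸ v22, --c--▸ v24
  v20 = a.0 | c.0 | b.0 has moves --a--▸ v23, --b--▸ v25, --c--▸ v24
  v21 = a.(a.0 | c.0) | 0 has moves --a--▸ v25
  v22 = 0 | 0 | c.b.0 has moves --c--▸ v26
  v23 = 0 | c.0 | b.0 has moves --b--▸ v27, --c--▸ v26
  v24 = a.0 | 0 | b.0 has moves --a--▸ v26, --b--▸ v28
  v25 = a.0 | c.0 | 0 has moves --a--▸ v27, --c--▸ v28
  v26 = 0 | 0 | b.0 has moves --b--▸ v29
  v27 = 0 | c.0 | 0 has moves --c--▸ v29
  v28 = a.0 | 0 | 0 has moves --a--▸ v29
  v29 = 0 | 0 | 0 has moves stopped
Coarsest stable partition (strong bisimilarity classes):
  B0 = {u0, v0}
  B1 = {u2, v2}
  B2 = {u4, v4}
  B3 = {u9, v9}
  B4 = {u14, v14}
  B5 = {u18, v18}
  B6 = {u22, v22}
  B7 = {u26, v26}
  B8 = {u29, v29}
  B9 = {u23, v23}
  B10 = {u27, v27}
  B11 = {u19, v19}
  B12 = {u24, v24}
  B13 = {u28, v28}
  B14 = {u20, v20}
  B15 = {u25, v25}
  B16 = {u15, v15}
  B17 = {u21, v21}
  B18 = {u8, v8}
  B19 = {u13, v13}
  B20 = {u17, v17}
  B21 = {u12, v12}
  B22 = {u5, v5}
  B23 = {u10, v10}
  B24 = {u16, v16}
  B25 = {u1, v1}
  B26 = {u3, v3}
  B27 = {u6, v6}
  B28 = {u11, v11}
  B29 = {u7, v7}
u0 ∈ B0, v0 ∈ B0 → same block
Bisimilar ⇒ trace-equivalent.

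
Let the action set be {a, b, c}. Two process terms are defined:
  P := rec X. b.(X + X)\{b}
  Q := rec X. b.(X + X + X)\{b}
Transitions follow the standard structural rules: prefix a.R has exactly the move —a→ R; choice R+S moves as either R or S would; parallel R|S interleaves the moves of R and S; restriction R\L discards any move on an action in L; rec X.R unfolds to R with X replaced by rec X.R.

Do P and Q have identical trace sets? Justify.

traces(P) = traces(Q)

Reachable graph of P (2 states):
  p0 = rec X. b.(X + X)\{b} ⊢ ··b··> p1
  p1 = ((rec X. b.(X + X)\{b}) + (rec X. b.(X + X)\{b}))\{b} ⊢ deadlocked
Reachable graph of Q (2 states):
  q0 = rec X. b.(X + X + X)\{b} ⊢ ··b··> q1
  q1 = ((rec X. b.(X + X + X)\{b}) + (rec X. b.(X + X + X)\{b}) + (rec X. b.(X + X + X)\{b}))\{b} ⊢ deadlocked
Partition-refinement fixed point:
  B0 = {p0, q0}
  B1 = {p1, q1}
p0 ∈ B0, q0 ∈ B0 → same block
Bisimilar ⇒ trace-equivalent.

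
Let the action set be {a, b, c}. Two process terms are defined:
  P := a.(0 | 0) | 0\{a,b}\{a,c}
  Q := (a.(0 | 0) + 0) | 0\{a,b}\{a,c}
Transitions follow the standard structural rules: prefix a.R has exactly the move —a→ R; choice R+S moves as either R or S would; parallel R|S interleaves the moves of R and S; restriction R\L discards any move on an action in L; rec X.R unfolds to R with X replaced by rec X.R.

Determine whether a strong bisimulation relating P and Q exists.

bisimilar

P's transition system — 2 states:
  u0 = a.(0 | 0) | 0\{a,b}\{a,c} → ··a··> u1
  u1 = 0 | 0 | 0\{a,b}\{a,c} → ·
Q's transition system — 2 states:
  v0 = (a.(0 | 0) + 0) | 0\{a,b}\{a,c} → ··a··> v1
  v1 = 0 | 0 | 0\{a,b}\{a,c} → ·
Partition-refinement fixed point:
  B0 = {u0, v0}
  B1 = {u1, v1}
u0 ∈ B0, v0 ∈ B0 → same block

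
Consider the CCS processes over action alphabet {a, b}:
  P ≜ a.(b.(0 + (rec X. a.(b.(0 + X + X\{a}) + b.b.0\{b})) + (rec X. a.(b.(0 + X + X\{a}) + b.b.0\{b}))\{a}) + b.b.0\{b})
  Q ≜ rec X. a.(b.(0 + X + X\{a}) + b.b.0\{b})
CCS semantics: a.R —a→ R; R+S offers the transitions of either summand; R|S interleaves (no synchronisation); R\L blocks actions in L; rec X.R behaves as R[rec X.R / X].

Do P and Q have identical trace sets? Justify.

YES

LTS(P): 5 reachable states
  s0 = a.(b.(0 + (rec X. a.(b.(0 + X + X\{a}) + b.b.0\{b})) + (rec X. a.(b.(0 + X + X\{a}) + b.b.0\{b}))\{a}) + b.b.0\{b}) → —a→ s1
  s1 = b.(0 + (rec X. a.(b.(0 + X + X\{a}) + b.b.0\{b})) + (rec X. a.(b.(0 + X + X\{a}) + b.b.0\{b}))\{a}) + b.b.0\{b} → —b→ s2, —b→ s3
  s2 = 0 + (rec X. a.(b.(0 + X + X\{a}) + b.b.0\{b})) + (rec X. a.(b.(0 + X + X\{a}) + b.b.0\{b}))\{a} → —a→ s1
  s3 = b.0\{b} → —b→ s4
  s4 = 0\{b} → ∅
LTS(Q): 5 reachable states
  t0 = rec X. a.(b.(0 + X + X\{a}) + b.b.0\{b}) → —a→ t1
  t1 = b.(0 + (rec X. a.(b.(0 + X + X\{a}) + b.b.0\{b})) + (rec X. a.(b.(0 + X + X\{a}) + b.b.0\{b}))\{a}) + b.b.0\{b} → —b→ t2, —b→ t3
  t2 = 0 + (rec X. a.(b.(0 + X + X\{a}) + b.b.0\{b})) + (rec X. a.(b.(0 + X + X\{a}) + b.b.0\{b}))\{a} → —a→ t1
  t3 = b.0\{b} → —b→ t4
  t4 = 0\{b} → ∅
Coarsest stable partition (strong bisimilarity classes):
  B0 = {s0, s2, t0, t2}
  B1 = {s1, t1}
  B2 = {s3, t3}
  B3 = {s4, t4}
s0 ∈ B0, t0 ∈ B0 → same block
Bisimilar ⇒ trace-equivalent.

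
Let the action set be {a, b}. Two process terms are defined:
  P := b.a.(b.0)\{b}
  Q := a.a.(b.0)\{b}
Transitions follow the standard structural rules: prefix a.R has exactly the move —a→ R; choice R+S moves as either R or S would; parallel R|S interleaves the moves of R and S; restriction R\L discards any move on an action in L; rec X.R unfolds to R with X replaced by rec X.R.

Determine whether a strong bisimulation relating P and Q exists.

P ≁ Q

Reachable graph of P (3 states):
  m0 = b.a.(b.0)\{b} ⊢ —b→ m1
  m1 = a.(b.0)\{b} ⊢ —a→ m2
  m2 = (b.0)\{b} ⊢ deadlocked
Reachable graph of Q (3 states):
  n0 = a.a.(b.0)\{b} ⊢ —a→ n1
  n1 = a.(b.0)\{b} ⊢ —a→ n2
  n2 = (b.0)\{b} ⊢ deadlocked
Partition-refinement fixed point:
  B0 = {m0}
  B1 = {m1, n1}
  B2 = {m2, n2}
  B3 = {n0}
m0 ∈ B0, n0 ∈ B3 → different blocks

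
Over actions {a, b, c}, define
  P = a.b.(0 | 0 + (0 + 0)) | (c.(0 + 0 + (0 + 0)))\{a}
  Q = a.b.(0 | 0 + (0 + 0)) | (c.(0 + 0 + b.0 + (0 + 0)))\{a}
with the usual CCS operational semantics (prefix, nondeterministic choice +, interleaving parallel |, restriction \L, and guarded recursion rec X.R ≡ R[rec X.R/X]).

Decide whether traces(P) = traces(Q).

LTS(P): 6 reachable states
  s0 = a.b.(0 | 0 + (0 + 0)) | (c.(0 + 0 + (0 + 0)))\{a} → —a→ s1, —c→ s2
  s1 = b.(0 | 0 + (0 + 0)) | (c.(0 + 0 + (0 + 0)))\{a} → —b→ s3, —c→ s4
  s2 = a.b.(0 | 0 + (0 + 0)) | (0 + 0 + (0 + 0))\{a} → —a→ s4
  s3 = (0 | 0 + (0 + 0)) | (c.(0 + 0 + (0 + 0)))\{a} → —c→ s5
  s4 = b.(0 | 0 + (0 + 0)) | (0 + 0 + (0 + 0))\{a} → —b→ s5
  s5 = (0 | 0 + (0 + 0)) | (0 + 0 + (0 + 0))\{a} → (no moves)
LTS(Q): 9 reachable states
  t0 = a.b.(0 | 0 + (0 + 0)) | (c.(0 + 0 + b.0 + (0 + 0)))\{a} → —a→ t1, —c→ t2
  t1 = b.(0 | 0 + (0 + 0)) | (c.(0 + 0 + b.0 + (0 + 0)))\{a} → —b→ t3, —c→ t4
  t2 = a.b.(0 | 0 + (0 + 0)) | (0 + 0 + b.0 + (0 + 0))\{a} → —a→ t4, —b→ t5
  t3 = (0 | 0 + (0 + 0)) | (c.(0 + 0 + b.0 + (0 + 0)))\{a} → —c→ t6
  t4 = b.(0 | 0 + (0 + 0)) | (0 + 0 + b.0 + (0 + 0))\{a} → —b→ t6, —b→ t7
  t5 = a.b.(0 | 0 + (0 + 0)) | 0\{a} → —a→ t7
  t6 = (0 | 0 + (0 + 0)) | (0 + 0 + b.0 + (0 + 0))\{a} → —b→ t8
  t7 = b.(0 | 0 + (0 + 0)) | 0\{a} → —b→ t8
  t8 = (0 | 0 + (0 + 0)) | 0\{a} → (no moves)
Trace ⟨cb⟩ through Q, begin at {t0}:
  after c @ step 1: {t2}
  after b @ step 2: {t5}
  Q completes σ.
Trace ⟨cb⟩ through P, begin at {s0}:
  after c @ step 1: {s2}
  after b @ step 2: ∅ (P stuck)

NO — witness ⟨cb⟩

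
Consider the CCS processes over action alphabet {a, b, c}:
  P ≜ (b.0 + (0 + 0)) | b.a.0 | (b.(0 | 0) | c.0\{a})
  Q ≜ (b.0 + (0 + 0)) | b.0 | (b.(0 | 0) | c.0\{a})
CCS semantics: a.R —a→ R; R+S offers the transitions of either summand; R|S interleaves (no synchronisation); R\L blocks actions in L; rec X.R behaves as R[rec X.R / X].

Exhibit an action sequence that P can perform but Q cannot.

ba

Reachable graph of P (24 states):
  s0 = (b.0 + (0 + 0)) | b.a.0 | (b.(0 | 0) | c.0\{a}) ⊢ --b--▸ s1, --b--▸ s2, --b--▸ s3, --c--▸ s4
  s1 = (b.0 + (0 + 0)) | a.0 | (b.(0 | 0) | c.0\{a}) ⊢ --a--▸ s5, --b--▸ s6, --b--▸ s7, --c--▸ s8
  s2 = (b.0 + (0 + 0)) | b.a.0 | (0 | 0 | c.0\{a}) ⊢ --b--▸ s6, --b--▸ s9, --c--▸ s10
  s3 = 0 | b.a.0 | (b.(0 | 0) | c.0\{a}) ⊢ --b--▸ s7, --b--▸ s9, --c--▸ s11
  s4 = (b.0 + (0 + 0)) | b.a.0 | (b.(0 | 0) | 0\{a}) ⊢ --b--▸ s10, --b--▸ s11, --b--▸ s8
  s5 = (b.0 + (0 + 0)) | 0 | (b.(0 | 0) | c.0\{a}) ⊢ --b--▸ s12, --b--▸ s13, --c--▸ s14
  s6 = (b.0 + (0 + 0)) | a.0 | (0 | 0 | c.0\{a}) ⊢ --a--▸ s12, --b--▸ s15, --c--▸ s16
  s7 = 0 | a.0 | (b.(0 | 0) | c.0\{a}) ⊢ --a--▸ s13, --b--▸ s15, --c--▸ s17
  s8 = (b.0 + (0 + 0)) | a.0 | (b.(0 | 0) | 0\{a}) ⊢ --a--▸ s14, --b--▸ s16, --b--▸ s17
  s9 = 0 | b.a.0 | (0 | 0 | c.0\{a}) ⊢ --b--▸ s15, --c--▸ s18
  s10 = (b.0 + (0 + 0)) | b.a.0 | (0 | 0 | 0\{a}) ⊢ --b--▸ s16, --b--▸ s18
  s11 = 0 | b.a.0 | (b.(0 | 0) | 0\{a}) ⊢ --b--▸ s17, --b--▸ s18
  s12 = (b.0 + (0 + 0)) | 0 | (0 | 0 | c.0\{a}) ⊢ --b--▸ s19, --c--▸ s20
  s13 = 0 | 0 | (b.(0 | 0) | c.0\{a}) ⊢ --b--▸ s19, --c--▸ s21
  s14 = (b.0 + (0 + 0)) | 0 | (b.(0 | 0) | 0\{a}) ⊢ --b--▸ s20, --b--▸ s21
  s15 = 0 | a.0 | (0 | 0 | c.0\{a}) ⊢ --a--▸ s19, --c--▸ s22
  s16 = (b.0 + (0 + 0)) | a.0 | (0 | 0 | 0\{a}) ⊢ --a--▸ s20, --b--▸ s22
  s17 = 0 | a.0 | (b.(0 | 0) | 0\{a}) ⊢ --a--▸ s21, --b--▸ s22
  s18 = 0 | b.a.0 | (0 | 0 | 0\{a}) ⊢ --b--▸ s22
  s19 = 0 | 0 | (0 | 0 | c.0\{a}) ⊢ --c--▸ s23
  s20 = (b.0 + (0 + 0)) | 0 | (0 | 0 | 0\{a}) ⊢ --b--▸ s23
  s21 = 0 | 0 | (b.(0 | 0) | 0\{a}) ⊢ --b--▸ s23
  s22 = 0 | a.0 | (0 | 0 | 0\{a}) ⊢ --a--▸ s23
  s23 = 0 | 0 | (0 | 0 | 0\{a}) ⊢ deadlocked
Reachable graph of Q (16 states):
  t0 = (b.0 + (0 + 0)) | b.0 | (b.(0 | 0) | c.0\{a}) ⊢ --b--▸ t1, --b--▸ t2, --b--▸ t3, --c--▸ t4
  t1 = (b.0 + (0 + 0)) | 0 | (b.(0 | 0) | c.0\{a}) ⊢ --b--▸ t5, --b--▸ t6, --c--▸ t7
  t2 = (b.0 + (0 + 0)) | b.0 | (0 | 0 | c.0\{a}) ⊢ --b--▸ t5, --b--▸ t8, --c--▸ t9
  t3 = 0 | b.0 | (b.(0 | 0) | c.0\{a}) ⊢ --b--▸ t6, --b--▸ t8, --c--▸ t10
  t4 = (b.0 + (0 + 0)) | b.0 | (b.(0 | 0) | 0\{a}) ⊢ --b--▸ t10, --b--▸ t7, --b--▸ t9
  t5 = (b.0 + (0 + 0)) | 0 | (0 | 0 | c.0\{a}) ⊢ --b--▸ t11, --c--▸ t12
  t6 = 0 | 0 | (b.(0 | 0) | c.0\{a}) ⊢ --b--▸ t11, --c--▸ t13
  t7 = (b.0 + (0 + 0)) | 0 | (b.(0 | 0) | 0\{a}) ⊢ --b--▸ t12, --b--▸ t13
  t8 = 0 | b.0 | (0 | 0 | c.0\{a}) ⊢ --b--▸ t11, --c--▸ t14
  t9 = (b.0 + (0 + 0)) | b.0 | (0 | 0 | 0\{a}) ⊢ --b--▸ t12, --b--▸ t14
  t10 = 0 | b.0 | (b.(0 | 0) | 0\{a}) ⊢ --b--▸ t13, --b--▸ t14
  t11 = 0 | 0 | (0 | 0 | c.0\{a}) ⊢ --c--▸ t15
  t12 = (b.0 + (0 + 0)) | 0 | (0 | 0 | 0\{a}) ⊢ --b--▸ t15
  t13 = 0 | 0 | (b.(0 | 0) | 0\{a}) ⊢ --b--▸ t15
  t14 = 0 | b.0 | (0 | 0 | 0\{a}) ⊢ --b--▸ t15
  t15 = 0 | 0 | (0 | 0 | 0\{a}) ⊢ deadlocked
Trace ⟨ba⟩ through P, begin at {s0}:
  after b @ step 1: {s1, s2, s3}
  after a @ step 2: {s5}
  P completes σ.
Trace ⟨ba⟩ through Q, begin at {t0}:
  after b @ step 1: {t1, t2, t3}
  after a @ step 2: ∅  — Q cannot continue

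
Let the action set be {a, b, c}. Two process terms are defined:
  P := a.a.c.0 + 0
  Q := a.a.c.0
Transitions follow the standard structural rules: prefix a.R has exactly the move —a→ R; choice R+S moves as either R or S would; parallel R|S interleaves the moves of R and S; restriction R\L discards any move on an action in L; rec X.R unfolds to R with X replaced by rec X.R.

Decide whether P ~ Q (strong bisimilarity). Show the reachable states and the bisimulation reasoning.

P's transition system — 4 states:
  m0 = a.a.c.0 + 0 → =a=> m1
  m1 = a.c.0 → =a=> m2
  m2 = c.0 → =c=> m3
  m3 = 0 → ·
Q's transition system — 4 states:
  n0 = a.a.c.0 → =a=> n1
  n1 = a.c.0 → =a=> n2
  n2 = c.0 → =c=> n3
  n3 = 0 → ·
Bisimilarity quotient blocks:
  B0 = {m0, n0}
  B1 = {m1, n1}
  B2 = {m2, n2}
  B3 = {m3, n3}
m0 ∈ B0, n0 ∈ B0 → same block

bisimilar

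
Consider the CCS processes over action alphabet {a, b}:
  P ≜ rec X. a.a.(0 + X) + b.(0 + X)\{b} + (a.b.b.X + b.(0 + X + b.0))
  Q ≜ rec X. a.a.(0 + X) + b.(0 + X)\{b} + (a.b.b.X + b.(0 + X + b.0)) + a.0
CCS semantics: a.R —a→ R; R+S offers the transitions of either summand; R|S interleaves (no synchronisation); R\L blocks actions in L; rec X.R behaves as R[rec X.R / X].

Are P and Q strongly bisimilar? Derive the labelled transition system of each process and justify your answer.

Reachable graph of P (10 states):
  s0 = rec X. a.a.(0 + X) + b.(0 + X)\{b} + (a.b.b.X + b.(0 + X + b.0)) has moves —a→ s1, —a→ s2, —b→ s3, —b→ s4
  s1 = a.(0 + (rec X. a.a.(0 + X) + b.(0 + X)\{b} + (a.b.b.X + b.(0 + X + b.0)))) has moves —a→ s5
  s2 = b.b.(rec X. a.a.(0 + X) + b.(0 + X)\{b} + (a.b.b.X + b.(0 + X + b.0))) has moves —b→ s6
  s3 = (0 + (rec X. a.a.(0 + X) + b.(0 + X)\{b} + (a.b.b.X + b.(0 + X + b.0))))\{b} has moves —a→ s7, —a→ s8
  s4 = 0 + (rec X. a.a.(0 + X) + b.(0 + X)\{b} + (a.b.b.X + b.(0 + X + b.0))) + b.0 has moves —a→ s1, —a→ s2, —b→ s3, —b→ s4, —b→ s9
  s5 = 0 + (rec X. a.a.(0 + X) + b.(0 + X)\{b} + (a.b.b.X + b.(0 + X + b.0))) has moves —a→ s1, —a→ s2, —b→ s3, —b→ s4
  s6 = b.(rec X. a.a.(0 + X) + b.(0 + X)\{b} + (a.b.b.X + b.(0 + X + b.0))) has moves —b→ s0
  s7 = (a.(0 + (rec X. a.a.(0 + X) + b.(0 + X)\{b} + (a.b.b.X + b.(0 + X + b.0)))))\{b} has moves —a→ s3
  s8 = (b.b.(rec X. a.a.(0 + X) + b.(0 + X)\{b} + (a.b.b.X + b.(0 + X + b.0))))\{b} has moves stopped
  s9 = 0 has moves stopped
Reachable graph of Q (11 states):
  t0 = rec X. a.a.(0 + X) + b.(0 + X)\{b} + (a.b.b.X + b.(0 + X + b.0)) + a.0 has moves —a→ t1, —a→ t2, —a→ t3, —b→ t4, —b→ t5
  t1 = 0 has moves stopped
  t2 = a.(0 + (rec X. a.a.(0 + X) + b.(0 + X)\{b} + (a.b.b.X + b.(0 + X + b.0)) + a.0)) has moves —a→ t6
  t3 = b.b.(rec X. a.a.(0 + X) + b.(0 + X)\{b} + (a.b.b.X + b.(0 + X + b.0)) + a.0) has moves —b→ t7
  t4 = (0 + (rec X. a.a.(0 + X) + b.(0 + X)\{b} + (a.b.b.X + b.(0 + X + b.0)) + a.0))\{b} has moves —a→ t10, —a→ t8, —a→ t9
  t5 = 0 + (rec X. a.a.(0 + X) + b.(0 + X)\{b} + (a.b.b.X + b.(0 + X + b.0)) + a.0) + b.0 has moves —a→ t1, —a→ t2, —a→ t3, —b→ t1, —b→ t4, —b→ t5
  t6 = 0 + (rec X. a.a.(0 + X) + b.(0 + X)\{b} + (a.b.b.X + b.(0 + X + b.0)) + a.0) has moves —a→ t1, —a→ t2, —a→ t3, —b→ t4, —b→ t5
  t7 = b.(rec X. a.a.(0 + X) + b.(0 + X)\{b} + (a.b.b.X + b.(0 + X + b.0)) + a.0) has moves —b→ t0
  t8 = (a.(0 + (rec X. a.a.(0 + X) + b.(0 + X)\{b} + (a.b.b.X + b.(0 + X + b.0)) + a.0)))\{b} has moves —a→ t4
  t9 = (b.b.(rec X. a.a.(0 + X) + b.(0 + X)\{b} + (a.b.b.X + b.(0 + X + b.0)) + a.0))\{b} has moves stopped
  t10 = 0\{b} has moves stopped
Coarsest stable partition (strong bisimilarity classes):
  B0 = {s0, s5}
  B1 = {s2}
  B2 = {s6}
  B3 = {s4}
  B4 = {s3, t4}
  B5 = {s7, t8}
  B6 = {s8, s9, t1, t10, t9}
  B7 = {s1}
  B8 = {t0, t6}
  B9 = {t5}
  B10 = {t3}
  B11 = {t7}
  B12 = {t2}
s0 ∈ B0, t0 ∈ B8 → different blocks

P ≁ Q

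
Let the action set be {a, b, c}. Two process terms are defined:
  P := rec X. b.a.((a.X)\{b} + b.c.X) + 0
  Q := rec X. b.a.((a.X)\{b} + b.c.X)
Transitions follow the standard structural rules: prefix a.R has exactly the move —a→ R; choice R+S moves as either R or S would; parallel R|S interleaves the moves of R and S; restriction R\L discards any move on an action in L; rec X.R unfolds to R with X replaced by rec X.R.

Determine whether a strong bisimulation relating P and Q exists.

bisimilar

Reachable graph of P (5 states):
  s0 = rec X. b.a.((a.X)\{b} + b.c.X) + 0 → ··b··> s1
  s1 = a.((a.(rec X. b.a.((a.X)\{b} + b.c.X) + 0))\{b} + b.c.(rec X. b.a.((a.X)\{b} + b.c.X) + 0)) → ··a··> s2
  s2 = (a.(rec X. b.a.((a.X)\{b} + b.c.X) + 0))\{b} + b.c.(rec X. b.a.((a.X)\{b} + b.c.X) + 0) → ··a··> s3, ··b··> s4
  s3 = (rec X. b.a.((a.X)\{b} + b.c.X) + 0)\{b} → ∅
  s4 = c.(rec X. b.a.((a.X)\{b} + b.c.X) + 0) → ··c··> s0
Reachable graph of Q (5 states):
  t0 = rec X. b.a.((a.X)\{b} + b.c.X) → ··b··> t1
  t1 = a.((a.(rec X. b.a.((a.X)\{b} + b.c.X)))\{b} + b.c.(rec X. b.a.((a.X)\{b} + b.c.X))) → ··a··> t2
  t2 = (a.(rec X. b.a.((a.X)\{b} + b.c.X)))\{b} + b.c.(rec X. b.a.((a.X)\{b} + b.c.X)) → ··a··> t3, ··b··> t4
  t3 = (rec X. b.a.((a.X)\{b} + b.c.X))\{b} → ∅
  t4 = c.(rec X. b.a.((a.X)\{b} + b.c.X)) → ··c··> t0
Partition-refinement fixed point:
  B0 = {s0, t0}
  B1 = {s1, t1}
  B2 = {s2, t2}
  B3 = {s4, t4}
  B4 = {s3, t3}
s0 ∈ B0, t0 ∈ B0 → same block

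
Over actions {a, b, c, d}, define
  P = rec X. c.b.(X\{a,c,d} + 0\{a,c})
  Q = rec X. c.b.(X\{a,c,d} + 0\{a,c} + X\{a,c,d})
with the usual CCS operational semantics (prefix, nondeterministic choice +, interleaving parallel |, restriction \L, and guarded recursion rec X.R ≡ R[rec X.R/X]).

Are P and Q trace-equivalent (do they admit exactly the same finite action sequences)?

traces(P) = traces(Q)

P's transition system — 3 states:
  s0 = rec X. c.b.(X\{a,c,d} + 0\{a,c}) | --c--▸ s1
  s1 = b.((rec X. c.b.(X\{a,c,d} + 0\{a,c}))\{a,c,d} + 0\{a,c}) | --b--▸ s2
  s2 = (rec X. c.b.(X\{a,c,d} + 0\{a,c}))\{a,c,d} + 0\{a,c} | ·
Q's transition system — 3 states:
  t0 = rec X. c.b.(X\{a,c,d} + 0\{a,c} + X\{a,c,d}) | --c--▸ t1
  t1 = b.((rec X. c.b.(X\{a,c,d} + 0\{a,c} + X\{a,c,d}))\{a,c,d} + 0\{a,c} + (rec X. c.b.(X\{a,c,d} + 0\{a,c} + X\{a,c,d}))\{a,c,d}) | --b--▸ t2
  t2 = (rec X. c.b.(X\{a,c,d} + 0\{a,c} + X\{a,c,d}))\{a,c,d} + 0\{a,c} + (rec X. c.b.(X\{a,c,d} + 0\{a,c} + X\{a,c,d}))\{a,c,d} | ·
Coarsest stable partition (strong bisimilarity classes):
  B0 = {s0, t0}
  B1 = {s1, t1}
  B2 = {s2, t2}
s0 ∈ B0, t0 ∈ B0 → same block
Bisimilar ⇒ trace-equivalent.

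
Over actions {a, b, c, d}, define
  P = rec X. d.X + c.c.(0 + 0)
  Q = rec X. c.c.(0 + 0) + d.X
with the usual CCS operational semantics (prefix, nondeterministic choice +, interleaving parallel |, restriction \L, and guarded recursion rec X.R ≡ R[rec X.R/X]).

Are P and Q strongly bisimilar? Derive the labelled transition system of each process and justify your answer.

P's transition system — 3 states:
  s0 = rec X. d.X + c.c.(0 + 0) | --c--▸ s1, --d--▸ s0
  s1 = c.(0 + 0) | --c--▸ s2
  s2 = 0 + 0 | ·
Q's transition system — 3 states:
  t0 = rec X. c.c.(0 + 0) + d.X | --c--▸ t1, --d--▸ t0
  t1 = c.(0 + 0) | --c--▸ t2
  t2 = 0 + 0 | ·
Bisimilarity quotient blocks:
  B0 = {s0, t0}
  B1 = {s1, t1}
  B2 = {s2, t2}
s0 ∈ B0, t0 ∈ B0 → same block

YES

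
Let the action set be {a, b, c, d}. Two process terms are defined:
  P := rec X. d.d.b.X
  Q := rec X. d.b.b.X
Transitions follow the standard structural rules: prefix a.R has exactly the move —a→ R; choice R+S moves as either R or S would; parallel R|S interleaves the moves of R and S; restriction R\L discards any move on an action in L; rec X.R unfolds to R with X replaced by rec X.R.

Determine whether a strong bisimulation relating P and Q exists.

NO

P's transition system — 3 states:
  s0 = rec X. d.d.b.X | —d→ s1
  s1 = d.b.(rec X. d.d.b.X) | —d→ s2
  s2 = b.(rec X. d.d.b.X) | —b→ s0
Q's transition system — 3 states:
  t0 = rec X. d.b.b.X | —d→ t1
  t1 = b.b.(rec X. d.b.b.X) | —b→ t2
  t2 = b.(rec X. d.b.b.X) | —b→ t0
Bisimilarity quotient blocks:
  B0 = {s0}
  B1 = {s1}
  B2 = {s2}
  B3 = {t0}
  B4 = {t1}
  B5 = {t2}
s0 ∈ B0, t0 ∈ B3 → different blocks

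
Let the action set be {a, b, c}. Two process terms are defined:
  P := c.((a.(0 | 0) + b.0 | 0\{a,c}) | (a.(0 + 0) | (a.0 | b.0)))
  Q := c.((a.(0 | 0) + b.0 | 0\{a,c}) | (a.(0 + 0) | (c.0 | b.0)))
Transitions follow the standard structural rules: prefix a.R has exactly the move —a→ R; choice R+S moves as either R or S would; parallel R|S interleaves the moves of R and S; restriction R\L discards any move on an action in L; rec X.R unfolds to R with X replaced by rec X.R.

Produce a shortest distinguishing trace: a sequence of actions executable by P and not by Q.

P's transition system — 25 states:
  u0 = c.((a.(0 | 0) + b.0 | 0\{a,c}) | (a.(0 + 0) | (a.0 | b.0))) → --c--▸ u1
  u1 = (a.(0 | 0) + b.0 | 0\{a,c}) | (a.(0 + 0) | (a.0 | b.0)) → --a--▸ u2, --a--▸ u3, --a--▸ u4, --b--▸ u5, --b--▸ u6
  u2 = (a.(0 | 0) + b.0 | 0\{a,c}) | ((0 + 0) | (a.0 | b.0)) → --a--▸ u7, --a--▸ u8, --b--▸ u10, --b--▸ u9
  u3 = (a.(0 | 0) + b.0 | 0\{a,c}) | (a.(0 + 0) | (0 | b.0)) → --a--▸ u11, --a--▸ u7, --b--▸ u12, --b--▸ u13
  u4 = 0 | 0 | (a.(0 + 0) | (a.0 | b.0)) → --a--▸ u11, --a--▸ u8, --b--▸ u14
  u5 = (a.(0 | 0) + b.0 | 0\{a,c}) | (a.(0 + 0) | (a.0 | 0)) → --a--▸ u12, --a--▸ u14, --a--▸ u9, --b--▸ u15
  u6 = 0 | 0\{a,c} | (a.(0 + 0) | (a.0 | b.0)) → --a--▸ u10, --a--▸ u13, --b--▸ u15
  u7 = (a.(0 | 0) + b.0 | 0\{a,c}) | ((0 + 0) | (0 | b.0)) → --a--▸ u16, --b--▸ u17, --b--▸ u18
  u8 = 0 | 0 | ((0 + 0) | (a.0 | b.0)) → --a--▸ u16, --b--▸ u19
  u9 = (a.(0 | 0) + b.0 | 0\{a,c}) | ((0 + 0) | (a.0 | 0)) → --a--▸ u17, --a--▸ u19, --b--▸ u20
  u10 = 0 | 0\{a,c} | ((0 + 0) | (a.0 | b.0)) → --a--▸ u18, --b--▸ u20
  u11 = 0 | 0 | (a.(0 + 0) | (0 | b.0)) → --a--▸ u16, --b--▸ u21
  u12 = (a.(0 | 0) + b.0 | 0\{a,c}) | (a.(0 + 0) | (0 | 0)) → --a--▸ u17, --a--▸ u21, --b--▸ u22
  u13 = 0 | 0\{a,c} | (a.(0 + 0) | (0 | b.0)) → --a--▸ u18, --b--▸ u22
  u14 = 0 | 0 | (a.(0 + 0) | (a.0 | 0)) → --a--▸ u19, --a--▸ u21
  u15 = 0 | 0\{a,c} | (a.(0 + 0) | (a.0 | 0)) → --a--▸ u20, --a--▸ u22
  u16 = 0 | 0 | ((0 + 0) | (0 | b.0)) → --b--▸ u23
  u17 = (a.(0 | 0) + b.0 | 0\{a,c}) | ((0 + 0) | (0 | 0)) → --a--▸ u23, --b--▸ u24
  u18 = 0 | 0\{a,c} | ((0 + 0) | (0 | b.0)) → --b--▸ u24
  u19 = 0 | 0 | ((0 + 0) | (a.0 | 0)) → --a--▸ u23
  u20 = 0 | 0\{a,c} | ((0 + 0) | (a.0 | 0)) → --a--▸ u24
  u21 = 0 | 0 | (a.(0 + 0) | (0 | 0)) → --a--▸ u23
  u22 = 0 | 0\{a,c} | (a.(0 + 0) | (0 | 0)) → --a--▸ u24
  u23 = 0 | 0 | ((0 + 0) | (0 | 0)) → deadlocked
  u24 = 0 | 0\{a,c} | ((0 + 0) | (0 | 0)) → deadlocked
Q's transition system — 25 states:
  v0 = c.((a.(0 | 0) + b.0 | 0\{a,c}) | (a.(0 + 0) | (c.0 | b.0))) → --c--▸ v1
  v1 = (a.(0 | 0) + b.0 | 0\{a,c}) | (a.(0 + 0) | (c.0 | b.0)) → --a--▸ v2, --a--▸ v3, --b--▸ v4, --b--▸ v5, --c--▸ v6
  v2 = (a.(0 | 0) + b.0 | 0\{a,c}) | ((0 + 0) | (c.0 | b.0)) → --a--▸ v7, --b--▸ v8, --b--▸ v9, --c--▸ v10
  v3 = 0 | 0 | (a.(0 + 0) | (c.0 | b.0)) → --a--▸ v7, --b--▸ v11, --c--▸ v12
  v4 = (a.(0 | 0) + b.0 | 0\{a,c}) | (a.(0 + 0) | (c.0 | 0)) → --a--▸ v11, --a--▸ v8, --b--▸ v13, --c--▸ v14
  v5 = 0 | 0\{a,c} | (a.(0 + 0) | (c.0 | b.0)) → --a--▸ v9, --b--▸ v13, --c--▸ v15
  v6 = (a.(0 | 0) + b.0 | 0\{a,c}) | (a.(0 + 0) | (0 | b.0)) → --a--▸ v10, --a--▸ v12, --b--▸ v14, --b--▸ v15
  v7 = 0 | 0 | ((0 + 0) | (c.0 | b.0)) → --b--▸ v16, --c--▸ v17
  v8 = (a.(0 | 0) + b.0 | 0\{a,c}) | ((0 + 0) | (c.0 | 0)) → --a--▸ v16, --b--▸ v18, --c--▸ v19
  v9 = 0 | 0\{a,c} | ((0 + 0) | (c.0 | b.0)) → --b--▸ v18, --c--▸ v20
  v10 = (a.(0 | 0) + b.0 | 0\{a,c}) | ((0 + 0) | (0 | b.0)) → --a--▸ v17, --b--▸ v19, --b--▸ v20
  v11 = 0 | 0 | (a.(0 + 0) | (c.0 | 0)) → --a--▸ v16, --c--▸ v21
  v12 = 0 | 0 | (a.(0 + 0) | (0 | b.0)) → --a--▸ v17, --b--▸ v21
  v13 = 0 | 0\{a,c} | (a.(0 + 0) | (c.0 | 0)) → --a--▸ v18, --c--▸ v22
  v14 = (a.(0 | 0) + b.0 | 0\{a,c}) | (a.(0 + 0) | (0 | 0)) → --a--▸ v19, --a--▸ v21, --b--▸ v22
  v15 = 0 | 0\{a,c} | (a.(0 + 0) | (0 | b.0)) → --a--▸ v20, --b--▸ v22
  v16 = 0 | 0 | ((0 + 0) | (c.0 | 0)) → --c--▸ v23
  v17 = 0 | 0 | ((0 + 0) | (0 | b.0)) → --b--▸ v23
  v18 = 0 | 0\{a,c} | ((0 + 0) | (c.0 | 0)) → --c--▸ v24
  v19 = (a.(0 | 0) + b.0 | 0\{a,c}) | ((0 + 0) | (0 | 0)) → --a--▸ v23, --b--▸ v24
  v20 = 0 | 0\{a,c} | ((0 + 0) | (0 | b.0)) → --b--▸ v24
  v21 = 0 | 0 | (a.(0 + 0) | (0 | 0)) → --a--▸ v23
  v22 = 0 | 0\{a,c} | (a.(0 + 0) | (0 | 0)) → --a--▸ v24
  v23 = 0 | 0 | ((0 + 0) | (0 | 0)) → deadlocked
  v24 = 0 | 0\{a,c} | ((0 + 0) | (0 | 0)) → deadlocked
Executing caaa from P (initial set {u0}):
  after c @ step 1: {u1}
  after a @ step 2: {u2, u3, u4}
  after a @ step 3: {u11, u7, u8}
  after a @ step 4: {u16}
  ✓ P
Executing caaa from Q (initial set {v0}):
  after c @ step 1: {v1}
  after a @ step 2: {v2, v3}
  after a @ step 3: {v7}
  after a @ step 4: no successor for Q

caaa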